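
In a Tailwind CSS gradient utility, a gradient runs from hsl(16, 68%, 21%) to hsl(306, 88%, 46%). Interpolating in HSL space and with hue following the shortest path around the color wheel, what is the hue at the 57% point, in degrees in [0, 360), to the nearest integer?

Hue: 306 − 16 = 290°, but |290| > 180 so the shorter arc goes the other way: Δh = 290 − 360 = -70°.
H = 16 + 0.57 × (-70) = -23.9 → -24 → -24 mod 360 = 336°

336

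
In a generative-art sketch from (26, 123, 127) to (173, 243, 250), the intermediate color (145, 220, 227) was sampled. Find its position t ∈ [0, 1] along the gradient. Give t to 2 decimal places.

Invert the lerp on the R channel (largest span, 147): t = (145 − 26) / (173 − 26) = 119/147 = 0.80952.
Check on G: (220 − 123)/(243 − 123) = 0.8083 ✓

0.81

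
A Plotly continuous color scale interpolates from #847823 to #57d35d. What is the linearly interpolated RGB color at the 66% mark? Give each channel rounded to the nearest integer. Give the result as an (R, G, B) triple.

#847823 → (132, 120, 35); #57d35d → (87, 211, 93).
66% corresponds to t = 0.66.
R = 132 + 0.66 × (87 − 132) = 132 + 0.66 × -45 = 102.3 → 102
G = 120 + 0.66 × (211 − 120) = 120 + 0.66 × 91 = 180.06 → 180
B = 35 + 0.66 × (93 − 35) = 35 + 0.66 × 58 = 73.28 → 73
So the blended color is (102, 180, 73), about #66b449.

(102, 180, 73)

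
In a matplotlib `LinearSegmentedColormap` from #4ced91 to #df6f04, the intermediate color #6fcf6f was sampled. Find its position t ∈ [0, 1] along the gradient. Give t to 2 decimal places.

Invert the lerp on the R channel (largest span, 147): t = (111 − 76) / (223 − 76) = 35/147 = 0.2381.
Check on G: (207 − 237)/(111 − 237) = 0.2381 ✓

0.24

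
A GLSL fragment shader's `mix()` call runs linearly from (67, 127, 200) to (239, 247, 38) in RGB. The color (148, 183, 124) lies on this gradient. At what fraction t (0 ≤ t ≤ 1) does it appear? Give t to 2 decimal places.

Invert the lerp on the R channel (largest span, 172): t = (148 − 67) / (239 − 67) = 81/172 = 0.47093.
Check on G: (183 − 127)/(247 − 127) = 0.4667 ✓

0.47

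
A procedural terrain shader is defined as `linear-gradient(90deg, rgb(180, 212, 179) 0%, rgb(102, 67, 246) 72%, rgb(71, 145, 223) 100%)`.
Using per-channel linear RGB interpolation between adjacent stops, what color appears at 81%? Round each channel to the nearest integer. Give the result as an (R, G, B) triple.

81% lies between the 72% and 100% stops, so the local fraction is t = (81 − 72)/(100 − 72) = 9/28 ≈ 0.3214.
R = 102 + 0.3214 × (71 − 102) = 92.037 → 92
G = 67 + 0.3214 × (145 − 67) = 92.069 → 92
B = 246 + 0.3214 × (223 − 246) = 238.608 → 239

(92, 92, 239)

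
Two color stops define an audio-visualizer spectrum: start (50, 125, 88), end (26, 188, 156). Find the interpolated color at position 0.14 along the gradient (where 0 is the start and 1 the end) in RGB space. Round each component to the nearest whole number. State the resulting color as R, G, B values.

R = 50 + 0.14 × (26 − 50) = 50 + 0.14 × -24 = 46.64 → 47
G = 125 + 0.14 × (188 − 125) = 125 + 0.14 × 63 = 133.82 → 134
B = 88 + 0.14 × (156 − 88) = 88 + 0.14 × 68 = 97.52 → 98

(47, 134, 98)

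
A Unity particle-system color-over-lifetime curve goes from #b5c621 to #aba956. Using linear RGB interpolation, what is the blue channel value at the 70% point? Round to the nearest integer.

B₁ = 33 (from #b5c621), B₂ = 86 (from #aba956).
B = 33 + 0.7 × (86 − 33) = 70.1 → 70

70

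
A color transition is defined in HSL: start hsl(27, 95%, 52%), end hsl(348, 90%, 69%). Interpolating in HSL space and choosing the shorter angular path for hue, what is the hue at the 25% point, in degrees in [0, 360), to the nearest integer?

Hue: 348 − 27 = 321°, but |321| > 180 so the shorter arc goes the other way: Δh = 321 − 360 = -39°.
H = 27 + 0.25 × (-39) = 17.25 → 17°

17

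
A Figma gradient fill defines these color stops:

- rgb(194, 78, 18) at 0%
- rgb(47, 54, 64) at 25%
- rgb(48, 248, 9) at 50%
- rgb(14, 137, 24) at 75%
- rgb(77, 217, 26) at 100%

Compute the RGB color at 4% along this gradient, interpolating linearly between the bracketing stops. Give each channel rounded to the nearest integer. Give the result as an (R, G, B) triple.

(170, 74, 25)

4% lies between the 0% and 25% stops, so the local fraction is t = (4 − 0)/(25 − 0) = 4/25 ≈ 0.16.
R = 194 + 0.16 × (47 − 194) = 170.48 → 170
G = 78 + 0.16 × (54 − 78) = 74.16 → 74
B = 18 + 0.16 × (64 − 18) = 25.36 → 25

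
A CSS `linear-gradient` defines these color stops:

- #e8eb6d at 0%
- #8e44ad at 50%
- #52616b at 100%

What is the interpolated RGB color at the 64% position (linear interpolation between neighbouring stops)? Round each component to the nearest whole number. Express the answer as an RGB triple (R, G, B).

(125, 76, 155)

64% lies between the 50% and 100% stops, so the local fraction is t = (64 − 50)/(100 − 50) = 14/50 ≈ 0.28.
#8e44ad → (142, 68, 173); #52616b → (82, 97, 107).
R = 142 + 0.28 × (82 − 142) = 125.2 → 125
G = 68 + 0.28 × (97 − 68) = 76.12 → 76
B = 173 + 0.28 × (107 − 173) = 154.52 → 155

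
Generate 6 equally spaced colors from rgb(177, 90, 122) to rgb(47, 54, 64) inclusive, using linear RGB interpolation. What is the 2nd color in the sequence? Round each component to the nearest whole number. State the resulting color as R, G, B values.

(151, 83, 110)

With 6 swatches and endpoints inclusive, swatch 2 sits at t = (2 − 1)/(6 − 1) = 1/5 ≈ 0.2.
R = 177 + 0.2 × (47 − 177) = 151 → 151
G = 90 + 0.2 × (54 − 90) = 82.8 → 83
B = 122 + 0.2 × (64 − 122) = 110.4 → 110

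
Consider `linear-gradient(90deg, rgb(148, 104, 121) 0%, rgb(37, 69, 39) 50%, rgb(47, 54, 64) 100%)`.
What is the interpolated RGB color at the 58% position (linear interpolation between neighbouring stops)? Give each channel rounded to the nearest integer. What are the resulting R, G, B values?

(39, 67, 43)

58% lies between the 50% and 100% stops, so the local fraction is t = (58 − 50)/(100 − 50) = 8/50 ≈ 0.16.
R = 37 + 0.16 × (47 − 37) = 38.6 → 39
G = 69 + 0.16 × (54 − 69) = 66.6 → 67
B = 39 + 0.16 × (64 − 39) = 43 → 43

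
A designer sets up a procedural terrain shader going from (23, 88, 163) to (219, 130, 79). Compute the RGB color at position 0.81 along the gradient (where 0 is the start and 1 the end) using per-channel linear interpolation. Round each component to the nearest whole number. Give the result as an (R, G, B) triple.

R = 23 + 0.81 × (219 − 23) = 23 + 0.81 × 196 = 181.76 → 182
G = 88 + 0.81 × (130 − 88) = 88 + 0.81 × 42 = 122.02 → 122
B = 163 + 0.81 × (79 − 163) = 163 + 0.81 × -84 = 94.96 → 95

(182, 122, 95)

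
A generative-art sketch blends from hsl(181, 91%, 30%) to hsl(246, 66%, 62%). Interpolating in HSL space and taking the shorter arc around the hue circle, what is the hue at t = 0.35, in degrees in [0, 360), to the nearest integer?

204

Hue arc: Δh = 246 − 181 = 65° (|Δh| ≤ 180, already the shorter path).
H = 181 + 0.35 × (65) = 203.75 → 204°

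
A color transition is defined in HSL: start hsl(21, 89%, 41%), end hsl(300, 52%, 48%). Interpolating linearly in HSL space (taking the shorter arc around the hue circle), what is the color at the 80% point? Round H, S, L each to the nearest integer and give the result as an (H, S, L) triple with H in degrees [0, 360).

Hue: 300 − 21 = 279°, but |279| > 180 so the shorter arc goes the other way: Δh = 279 − 360 = -81°.
H = 21 + 0.8 × (-81) = -43.8 → -44 → -44 mod 360 = 316°
S = 89 + 0.8 × (52 − 89) = 59.4 → 59%
L = 41 + 0.8 × (48 − 41) = 46.6 → 47%

(316, 59, 47)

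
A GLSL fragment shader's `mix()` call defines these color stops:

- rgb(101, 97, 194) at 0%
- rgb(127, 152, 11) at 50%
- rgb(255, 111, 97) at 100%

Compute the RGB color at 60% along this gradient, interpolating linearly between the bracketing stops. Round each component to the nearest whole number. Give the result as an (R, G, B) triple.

(153, 144, 28)

60% lies between the 50% and 100% stops, so the local fraction is t = (60 − 50)/(100 − 50) = 10/50 ≈ 0.2.
R = 127 + 0.2 × (255 − 127) = 152.6 → 153
G = 152 + 0.2 × (111 − 152) = 143.8 → 144
B = 11 + 0.2 × (97 − 11) = 28.2 → 28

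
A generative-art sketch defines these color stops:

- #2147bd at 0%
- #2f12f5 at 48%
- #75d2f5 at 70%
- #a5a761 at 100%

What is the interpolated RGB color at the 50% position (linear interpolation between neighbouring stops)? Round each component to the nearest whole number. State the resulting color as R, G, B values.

50% lies between the 48% and 70% stops, so the local fraction is t = (50 − 48)/(70 − 48) = 2/22 ≈ 0.0909.
#2f12f5 → (47, 18, 245); #75d2f5 → (117, 210, 245).
R = 47 + 0.0909 × (117 − 47) = 53.363 → 53
G = 18 + 0.0909 × (210 − 18) = 35.453 → 35
B = 245 + 0.0909 × (245 − 245) = 245 → 245

(53, 35, 245)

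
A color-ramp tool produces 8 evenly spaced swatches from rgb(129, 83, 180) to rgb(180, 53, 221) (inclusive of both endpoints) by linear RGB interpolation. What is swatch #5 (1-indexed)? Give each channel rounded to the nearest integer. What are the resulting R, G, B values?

(158, 66, 203)

With 8 swatches and endpoints inclusive, swatch 5 sits at t = (5 − 1)/(8 − 1) = 4/7 ≈ 0.5714.
R = 129 + 0.5714 × (180 − 129) = 158.141 → 158
G = 83 + 0.5714 × (53 − 83) = 65.858 → 66
B = 180 + 0.5714 × (221 − 180) = 203.427 → 203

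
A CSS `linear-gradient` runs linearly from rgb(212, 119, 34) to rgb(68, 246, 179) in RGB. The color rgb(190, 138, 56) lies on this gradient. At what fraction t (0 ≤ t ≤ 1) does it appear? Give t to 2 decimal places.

0.15

Invert the lerp on the B channel (largest span, 145): t = (56 − 34) / (179 − 34) = 22/145 = 0.15172.
Check on R: (190 − 212)/(68 − 212) = 0.1528 ✓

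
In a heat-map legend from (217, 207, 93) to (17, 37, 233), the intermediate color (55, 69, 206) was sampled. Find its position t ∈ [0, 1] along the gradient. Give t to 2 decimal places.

Invert the lerp on the R channel (largest span, 200): t = (55 − 217) / (17 − 217) = -162/-200 = 0.81.
Check on G: (69 − 207)/(37 − 207) = 0.8118 ✓

0.81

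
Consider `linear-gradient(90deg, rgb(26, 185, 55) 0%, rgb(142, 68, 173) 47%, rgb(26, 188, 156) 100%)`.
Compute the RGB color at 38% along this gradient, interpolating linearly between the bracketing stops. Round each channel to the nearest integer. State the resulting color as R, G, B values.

38% lies between the 0% and 47% stops, so the local fraction is t = (38 − 0)/(47 − 0) = 38/47 ≈ 0.8085.
R = 26 + 0.8085 × (142 − 26) = 119.786 → 120
G = 185 + 0.8085 × (68 − 185) = 90.406 → 90
B = 55 + 0.8085 × (173 − 55) = 150.403 → 150

(120, 90, 150)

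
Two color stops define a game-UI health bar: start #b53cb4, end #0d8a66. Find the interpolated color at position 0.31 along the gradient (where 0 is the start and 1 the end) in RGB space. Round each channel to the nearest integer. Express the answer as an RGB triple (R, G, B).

#b53cb4 → (181, 60, 180); #0d8a66 → (13, 138, 102).
R = 181 + 0.31 × (13 − 181) = 181 + 0.31 × -168 = 128.92 → 129
G = 60 + 0.31 × (138 − 60) = 60 + 0.31 × 78 = 84.18 → 84
B = 180 + 0.31 × (102 − 180) = 180 + 0.31 × -78 = 155.82 → 156
So the blended color is (129, 84, 156), about #81549c.

(129, 84, 156)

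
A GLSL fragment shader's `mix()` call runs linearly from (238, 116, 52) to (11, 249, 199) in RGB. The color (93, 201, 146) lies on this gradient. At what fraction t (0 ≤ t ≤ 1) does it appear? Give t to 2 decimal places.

Invert the lerp on the R channel (largest span, 227): t = (93 − 238) / (11 − 238) = -145/-227 = 0.63877.
Check on G: (201 − 116)/(249 − 116) = 0.6391 ✓

0.64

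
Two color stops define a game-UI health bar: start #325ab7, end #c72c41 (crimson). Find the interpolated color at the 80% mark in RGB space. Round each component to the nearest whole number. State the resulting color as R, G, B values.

#325ab7 → (50, 90, 183); #c72c41 → (199, 44, 65).
80% corresponds to t = 0.8.
R = 50 + 0.8 × (199 − 50) = 50 + 0.8 × 149 = 169.2 → 169
G = 90 + 0.8 × (44 − 90) = 90 + 0.8 × -46 = 53.2 → 53
B = 183 + 0.8 × (65 − 183) = 183 + 0.8 × -118 = 88.6 → 89

(169, 53, 89)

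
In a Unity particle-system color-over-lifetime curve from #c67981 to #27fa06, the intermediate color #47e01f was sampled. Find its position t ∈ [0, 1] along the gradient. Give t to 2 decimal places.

Invert the lerp on the R channel (largest span, 159): t = (71 − 198) / (39 − 198) = -127/-159 = 0.79874.
Check on G: (224 − 121)/(250 − 121) = 0.7984 ✓

0.80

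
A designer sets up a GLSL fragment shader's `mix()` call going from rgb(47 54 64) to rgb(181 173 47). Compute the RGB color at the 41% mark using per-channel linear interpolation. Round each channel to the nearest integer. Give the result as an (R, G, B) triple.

(102, 103, 57)

41% corresponds to t = 0.41.
R = 47 + 0.41 × (181 − 47) = 47 + 0.41 × 134 = 101.94 → 102
G = 54 + 0.41 × (173 − 54) = 54 + 0.41 × 119 = 102.79 → 103
B = 64 + 0.41 × (47 − 64) = 64 + 0.41 × -17 = 57.03 → 57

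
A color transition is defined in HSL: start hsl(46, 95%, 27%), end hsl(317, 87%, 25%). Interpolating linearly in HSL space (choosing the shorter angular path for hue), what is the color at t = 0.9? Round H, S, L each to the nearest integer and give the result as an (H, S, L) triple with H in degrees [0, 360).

Hue: 317 − 46 = 271°, but |271| > 180 so the shorter arc goes the other way: Δh = 271 − 360 = -89°.
H = 46 + 0.9 × (-89) = -34.1 → -34 → -34 mod 360 = 326°
S = 95 + 0.9 × (87 − 95) = 87.8 → 88%
L = 27 + 0.9 × (25 − 27) = 25.2 → 25%

(326, 88, 25)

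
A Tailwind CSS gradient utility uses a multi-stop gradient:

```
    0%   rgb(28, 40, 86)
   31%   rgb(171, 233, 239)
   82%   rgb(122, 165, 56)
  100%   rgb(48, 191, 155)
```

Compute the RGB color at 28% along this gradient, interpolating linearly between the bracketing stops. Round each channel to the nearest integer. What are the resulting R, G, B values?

(157, 214, 224)

28% lies between the 0% and 31% stops, so the local fraction is t = (28 − 0)/(31 − 0) = 28/31 ≈ 0.9032.
R = 28 + 0.9032 × (171 − 28) = 157.158 → 157
G = 40 + 0.9032 × (233 − 40) = 214.318 → 214
B = 86 + 0.9032 × (239 − 86) = 224.19 → 224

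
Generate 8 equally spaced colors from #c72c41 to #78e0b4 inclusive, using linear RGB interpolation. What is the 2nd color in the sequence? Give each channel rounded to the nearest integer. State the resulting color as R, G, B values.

(188, 70, 81)

With 8 swatches and endpoints inclusive, swatch 2 sits at t = (2 − 1)/(8 − 1) = 1/7 ≈ 0.1429.
#c72c41 → (199, 44, 65); #78e0b4 → (120, 224, 180).
R = 199 + 0.1429 × (120 − 199) = 187.711 → 188
G = 44 + 0.1429 × (224 − 44) = 69.722 → 70
B = 65 + 0.1429 × (180 − 65) = 81.433 → 81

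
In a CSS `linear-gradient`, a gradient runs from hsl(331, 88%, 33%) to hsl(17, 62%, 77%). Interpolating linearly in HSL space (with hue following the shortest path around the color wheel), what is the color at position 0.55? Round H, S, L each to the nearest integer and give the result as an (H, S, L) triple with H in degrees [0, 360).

(356, 74, 57)

Hue: 17 − 331 = -314°, but |-314| > 180 so the shorter arc goes the other way: Δh = -314 + 360 = 46°.
H = 331 + 0.55 × (46) = 356.3 → 356°
S = 88 + 0.55 × (62 − 88) = 73.7 → 74%
L = 33 + 0.55 × (77 − 33) = 57.2 → 57%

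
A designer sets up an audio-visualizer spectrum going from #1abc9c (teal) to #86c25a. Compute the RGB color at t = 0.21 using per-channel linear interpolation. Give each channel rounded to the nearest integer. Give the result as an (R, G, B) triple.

(49, 189, 142)

#1abc9c → (26, 188, 156); #86c25a → (134, 194, 90).
R = 26 + 0.21 × (134 − 26) = 26 + 0.21 × 108 = 48.68 → 49
G = 188 + 0.21 × (194 − 188) = 188 + 0.21 × 6 = 189.26 → 189
B = 156 + 0.21 × (90 − 156) = 156 + 0.21 × -66 = 142.14 → 142
So the blended color is (49, 189, 142), about #31bd8e.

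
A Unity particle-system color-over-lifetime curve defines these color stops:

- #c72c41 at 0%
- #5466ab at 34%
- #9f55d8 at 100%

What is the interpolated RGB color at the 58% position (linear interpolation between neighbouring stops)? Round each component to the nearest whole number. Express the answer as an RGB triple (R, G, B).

58% lies between the 34% and 100% stops, so the local fraction is t = (58 − 34)/(100 − 34) = 24/66 ≈ 0.3636.
#5466ab → (84, 102, 171); #9f55d8 → (159, 85, 216).
R = 84 + 0.3636 × (159 − 84) = 111.27 → 111
G = 102 + 0.3636 × (85 − 102) = 95.819 → 96
B = 171 + 0.3636 × (216 − 171) = 187.362 → 187

(111, 96, 187)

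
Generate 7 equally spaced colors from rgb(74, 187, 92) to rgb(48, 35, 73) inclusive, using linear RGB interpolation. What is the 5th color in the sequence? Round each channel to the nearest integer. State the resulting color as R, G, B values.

With 7 swatches and endpoints inclusive, swatch 5 sits at t = (5 − 1)/(7 − 1) = 4/6 ≈ 0.6667.
R = 74 + 0.6667 × (48 − 74) = 56.666 → 57
G = 187 + 0.6667 × (35 − 187) = 85.662 → 86
B = 92 + 0.6667 × (73 − 92) = 79.333 → 79

(57, 86, 79)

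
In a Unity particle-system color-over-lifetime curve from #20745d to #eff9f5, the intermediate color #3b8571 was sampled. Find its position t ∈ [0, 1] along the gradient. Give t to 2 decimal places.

0.13

Invert the lerp on the R channel (largest span, 207): t = (59 − 32) / (239 − 32) = 27/207 = 0.13043.
Check on G: (133 − 116)/(249 − 116) = 0.1278 ✓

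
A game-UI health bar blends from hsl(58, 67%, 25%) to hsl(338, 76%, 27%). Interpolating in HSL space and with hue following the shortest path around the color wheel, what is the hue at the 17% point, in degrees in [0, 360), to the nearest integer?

44

Hue: 338 − 58 = 280°, but |280| > 180 so the shorter arc goes the other way: Δh = 280 − 360 = -80°.
H = 58 + 0.17 × (-80) = 44.4 → 44°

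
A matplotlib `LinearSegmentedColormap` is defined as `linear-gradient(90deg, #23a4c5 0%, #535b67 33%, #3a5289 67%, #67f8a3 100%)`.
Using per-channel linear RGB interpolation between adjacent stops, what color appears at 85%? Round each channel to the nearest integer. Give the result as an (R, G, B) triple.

85% lies between the 67% and 100% stops, so the local fraction is t = (85 − 67)/(100 − 67) = 18/33 ≈ 0.5455.
#3a5289 → (58, 82, 137); #67f8a3 → (103, 248, 163).
R = 58 + 0.5455 × (103 − 58) = 82.547 → 83
G = 82 + 0.5455 × (248 − 82) = 172.553 → 173
B = 137 + 0.5455 × (163 − 137) = 151.183 → 151

(83, 173, 151)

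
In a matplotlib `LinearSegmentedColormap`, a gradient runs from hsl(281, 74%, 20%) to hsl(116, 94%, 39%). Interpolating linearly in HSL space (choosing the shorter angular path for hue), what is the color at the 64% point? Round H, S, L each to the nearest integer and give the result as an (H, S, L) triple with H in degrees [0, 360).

(175, 87, 32)

Hue arc: Δh = 116 − 281 = -165° (|Δh| ≤ 180, already the shorter path).
H = 281 + 0.64 × (-165) = 175.4 → 175°
S = 74 + 0.64 × (94 − 74) = 86.8 → 87%
L = 20 + 0.64 × (39 − 20) = 32.16 → 32%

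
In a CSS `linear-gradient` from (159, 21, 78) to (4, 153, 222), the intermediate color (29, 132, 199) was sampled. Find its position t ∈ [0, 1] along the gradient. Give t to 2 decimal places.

Invert the lerp on the R channel (largest span, 155): t = (29 − 159) / (4 − 159) = -130/-155 = 0.83871.
Check on G: (132 − 21)/(153 − 21) = 0.8409 ✓

0.84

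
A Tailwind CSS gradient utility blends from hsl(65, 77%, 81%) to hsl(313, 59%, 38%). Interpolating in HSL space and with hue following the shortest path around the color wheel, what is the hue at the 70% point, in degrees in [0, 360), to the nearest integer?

Hue: 313 − 65 = 248°, but |248| > 180 so the shorter arc goes the other way: Δh = 248 − 360 = -112°.
H = 65 + 0.7 × (-112) = -13.4 → -13 → -13 mod 360 = 347°

347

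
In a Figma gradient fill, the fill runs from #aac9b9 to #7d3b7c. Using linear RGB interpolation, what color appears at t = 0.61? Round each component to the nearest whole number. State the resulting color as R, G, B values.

(143, 114, 148)

#aac9b9 → (170, 201, 185); #7d3b7c → (125, 59, 124).
R = 170 + 0.61 × (125 − 170) = 170 + 0.61 × -45 = 142.55 → 143
G = 201 + 0.61 × (59 − 201) = 201 + 0.61 × -142 = 114.38 → 114
B = 185 + 0.61 × (124 − 185) = 185 + 0.61 × -61 = 147.79 → 148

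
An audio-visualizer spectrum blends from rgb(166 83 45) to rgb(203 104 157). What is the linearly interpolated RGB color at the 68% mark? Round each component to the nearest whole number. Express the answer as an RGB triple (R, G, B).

68% corresponds to t = 0.68.
R = 166 + 0.68 × (203 − 166) = 166 + 0.68 × 37 = 191.16 → 191
G = 83 + 0.68 × (104 − 83) = 83 + 0.68 × 21 = 97.28 → 97
B = 45 + 0.68 × (157 − 45) = 45 + 0.68 × 112 = 121.16 → 121

(191, 97, 121)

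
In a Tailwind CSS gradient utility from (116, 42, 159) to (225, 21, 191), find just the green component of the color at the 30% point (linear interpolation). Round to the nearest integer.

G = 42 + 0.3 × (21 − 42) = 35.7 → 36

36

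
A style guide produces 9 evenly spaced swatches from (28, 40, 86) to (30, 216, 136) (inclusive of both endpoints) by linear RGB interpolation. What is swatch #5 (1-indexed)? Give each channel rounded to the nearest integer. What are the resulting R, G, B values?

With 9 swatches and endpoints inclusive, swatch 5 sits at t = (5 − 1)/(9 − 1) = 4/8 ≈ 0.5.
R = 28 + 0.5 × (30 − 28) = 29 → 29
G = 40 + 0.5 × (216 − 40) = 128 → 128
B = 86 + 0.5 × (136 − 86) = 111 → 111

(29, 128, 111)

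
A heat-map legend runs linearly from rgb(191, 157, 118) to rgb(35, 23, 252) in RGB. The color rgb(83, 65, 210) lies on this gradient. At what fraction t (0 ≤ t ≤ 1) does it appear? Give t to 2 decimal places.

Invert the lerp on the R channel (largest span, 156): t = (83 − 191) / (35 − 191) = -108/-156 = 0.69231.
Check on G: (65 − 157)/(23 − 157) = 0.6866 ✓

0.69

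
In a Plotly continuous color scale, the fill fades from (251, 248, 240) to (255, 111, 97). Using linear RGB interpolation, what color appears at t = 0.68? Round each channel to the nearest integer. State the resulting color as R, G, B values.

R = 251 + 0.68 × (255 − 251) = 251 + 0.68 × 4 = 253.72 → 254
G = 248 + 0.68 × (111 − 248) = 248 + 0.68 × -137 = 154.84 → 155
B = 240 + 0.68 × (97 − 240) = 240 + 0.68 × -143 = 142.76 → 143

(254, 155, 143)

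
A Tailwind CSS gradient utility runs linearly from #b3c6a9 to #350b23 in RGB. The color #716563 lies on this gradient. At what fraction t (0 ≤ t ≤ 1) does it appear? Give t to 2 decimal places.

0.52

Invert the lerp on the G channel (largest span, 187): t = (101 − 198) / (11 − 198) = -97/-187 = 0.51872.
Check on R: (113 − 179)/(53 − 179) = 0.5238 ✓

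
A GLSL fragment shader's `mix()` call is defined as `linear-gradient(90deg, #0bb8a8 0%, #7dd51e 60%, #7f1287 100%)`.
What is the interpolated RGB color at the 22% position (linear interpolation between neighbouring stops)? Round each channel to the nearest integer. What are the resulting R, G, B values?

(53, 195, 117)

22% lies between the 0% and 60% stops, so the local fraction is t = (22 − 0)/(60 − 0) = 22/60 ≈ 0.3667.
#0bb8a8 → (11, 184, 168); #7dd51e → (125, 213, 30).
R = 11 + 0.3667 × (125 − 11) = 52.804 → 53
G = 184 + 0.3667 × (213 − 184) = 194.634 → 195
B = 168 + 0.3667 × (30 − 168) = 117.395 → 117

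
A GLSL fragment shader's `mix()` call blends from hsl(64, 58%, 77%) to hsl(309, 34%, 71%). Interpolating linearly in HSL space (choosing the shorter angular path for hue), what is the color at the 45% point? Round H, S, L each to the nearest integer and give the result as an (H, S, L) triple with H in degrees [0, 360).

Hue: 309 − 64 = 245°, but |245| > 180 so the shorter arc goes the other way: Δh = 245 − 360 = -115°.
H = 64 + 0.45 × (-115) = 12.25 → 12°
S = 58 + 0.45 × (34 − 58) = 47.2 → 47%
L = 77 + 0.45 × (71 − 77) = 74.3 → 74%

(12, 47, 74)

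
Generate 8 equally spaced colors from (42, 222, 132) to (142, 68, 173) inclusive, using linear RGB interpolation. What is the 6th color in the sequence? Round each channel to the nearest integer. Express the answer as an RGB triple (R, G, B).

With 8 swatches and endpoints inclusive, swatch 6 sits at t = (6 − 1)/(8 − 1) = 5/7 ≈ 0.7143.
R = 42 + 0.7143 × (142 − 42) = 113.43 → 113
G = 222 + 0.7143 × (68 − 222) = 111.998 → 112
B = 132 + 0.7143 × (173 − 132) = 161.286 → 161

(113, 112, 161)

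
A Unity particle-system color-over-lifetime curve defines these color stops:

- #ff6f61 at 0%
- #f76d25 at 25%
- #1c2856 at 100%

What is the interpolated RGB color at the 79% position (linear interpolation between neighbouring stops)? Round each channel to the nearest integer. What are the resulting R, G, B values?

79% lies between the 25% and 100% stops, so the local fraction is t = (79 − 25)/(100 − 25) = 54/75 ≈ 0.72.
#f76d25 → (247, 109, 37); #1c2856 → (28, 40, 86).
R = 247 + 0.72 × (28 − 247) = 89.32 → 89
G = 109 + 0.72 × (40 − 109) = 59.32 → 59
B = 37 + 0.72 × (86 − 37) = 72.28 → 72

(89, 59, 72)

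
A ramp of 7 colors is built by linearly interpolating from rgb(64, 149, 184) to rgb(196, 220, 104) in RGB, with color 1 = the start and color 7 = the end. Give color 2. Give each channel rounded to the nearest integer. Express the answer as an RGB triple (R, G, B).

With 7 swatches and endpoints inclusive, swatch 2 sits at t = (2 − 1)/(7 − 1) = 1/6 ≈ 0.1667.
R = 64 + 0.1667 × (196 − 64) = 86.004 → 86
G = 149 + 0.1667 × (220 − 149) = 160.836 → 161
B = 184 + 0.1667 × (104 − 184) = 170.664 → 171

(86, 161, 171)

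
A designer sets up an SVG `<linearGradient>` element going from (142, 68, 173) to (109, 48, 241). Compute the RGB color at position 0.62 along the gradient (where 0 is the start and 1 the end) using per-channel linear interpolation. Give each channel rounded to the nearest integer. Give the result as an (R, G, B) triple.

(122, 56, 215)

R = 142 + 0.62 × (109 − 142) = 142 + 0.62 × -33 = 121.54 → 122
G = 68 + 0.62 × (48 − 68) = 68 + 0.62 × -20 = 55.6 → 56
B = 173 + 0.62 × (241 − 173) = 173 + 0.62 × 68 = 215.16 → 215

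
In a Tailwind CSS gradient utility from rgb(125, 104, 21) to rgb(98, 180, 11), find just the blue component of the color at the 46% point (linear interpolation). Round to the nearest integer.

16

B = 21 + 0.46 × (11 − 21) = 16.4 → 16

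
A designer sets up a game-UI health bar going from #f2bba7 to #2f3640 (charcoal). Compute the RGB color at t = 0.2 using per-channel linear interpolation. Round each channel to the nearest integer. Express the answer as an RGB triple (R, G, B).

#f2bba7 → (242, 187, 167); #2f3640 → (47, 54, 64).
R = 242 + 0.2 × (47 − 242) = 242 + 0.2 × -195 = 203 → 203
G = 187 + 0.2 × (54 − 187) = 187 + 0.2 × -133 = 160.4 → 160
B = 167 + 0.2 × (64 − 167) = 167 + 0.2 × -103 = 146.4 → 146

(203, 160, 146)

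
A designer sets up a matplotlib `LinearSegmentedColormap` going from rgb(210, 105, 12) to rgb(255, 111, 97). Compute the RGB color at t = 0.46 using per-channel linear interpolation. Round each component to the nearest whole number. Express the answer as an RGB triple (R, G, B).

(231, 108, 51)

R = 210 + 0.46 × (255 − 210) = 210 + 0.46 × 45 = 230.7 → 231
G = 105 + 0.46 × (111 − 105) = 105 + 0.46 × 6 = 107.76 → 108
B = 12 + 0.46 × (97 − 12) = 12 + 0.46 × 85 = 51.1 → 51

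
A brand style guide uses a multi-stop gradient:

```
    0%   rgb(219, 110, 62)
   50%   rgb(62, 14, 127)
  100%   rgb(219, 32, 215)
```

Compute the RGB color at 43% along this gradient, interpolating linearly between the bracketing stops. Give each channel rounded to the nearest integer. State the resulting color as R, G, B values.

43% lies between the 0% and 50% stops, so the local fraction is t = (43 − 0)/(50 − 0) = 43/50 ≈ 0.86.
R = 219 + 0.86 × (62 − 219) = 83.98 → 84
G = 110 + 0.86 × (14 − 110) = 27.44 → 27
B = 62 + 0.86 × (127 − 62) = 117.9 → 118

(84, 27, 118)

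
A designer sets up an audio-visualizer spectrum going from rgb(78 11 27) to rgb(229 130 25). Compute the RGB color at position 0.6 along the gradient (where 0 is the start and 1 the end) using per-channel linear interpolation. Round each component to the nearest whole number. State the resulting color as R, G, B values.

(169, 82, 26)

R = 78 + 0.6 × (229 − 78) = 78 + 0.6 × 151 = 168.6 → 169
G = 11 + 0.6 × (130 − 11) = 11 + 0.6 × 119 = 82.4 → 82
B = 27 + 0.6 × (25 − 27) = 27 + 0.6 × -2 = 25.8 → 26
So the blended color is (169, 82, 26), about #a9521a.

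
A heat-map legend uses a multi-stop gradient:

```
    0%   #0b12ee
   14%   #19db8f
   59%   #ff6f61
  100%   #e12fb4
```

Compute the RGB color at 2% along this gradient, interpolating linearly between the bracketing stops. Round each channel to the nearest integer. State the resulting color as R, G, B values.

(13, 47, 224)

2% lies between the 0% and 14% stops, so the local fraction is t = (2 − 0)/(14 − 0) = 2/14 ≈ 0.1429.
#0b12ee → (11, 18, 238); #19db8f → (25, 219, 143).
R = 11 + 0.1429 × (25 − 11) = 13.001 → 13
G = 18 + 0.1429 × (219 − 18) = 46.723 → 47
B = 238 + 0.1429 × (143 − 238) = 224.424 → 224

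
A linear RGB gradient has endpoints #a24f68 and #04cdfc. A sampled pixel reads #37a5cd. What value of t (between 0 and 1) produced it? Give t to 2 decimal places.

0.68

Invert the lerp on the R channel (largest span, 158): t = (55 − 162) / (4 − 162) = -107/-158 = 0.67722.
Check on G: (165 − 79)/(205 − 79) = 0.6825 ✓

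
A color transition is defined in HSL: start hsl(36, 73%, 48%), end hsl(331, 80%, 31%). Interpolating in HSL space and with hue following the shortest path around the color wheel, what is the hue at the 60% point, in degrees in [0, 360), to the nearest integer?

357

Hue: 331 − 36 = 295°, but |295| > 180 so the shorter arc goes the other way: Δh = 295 − 360 = -65°.
H = 36 + 0.6 × (-65) = -3 → -3 → -3 mod 360 = 357°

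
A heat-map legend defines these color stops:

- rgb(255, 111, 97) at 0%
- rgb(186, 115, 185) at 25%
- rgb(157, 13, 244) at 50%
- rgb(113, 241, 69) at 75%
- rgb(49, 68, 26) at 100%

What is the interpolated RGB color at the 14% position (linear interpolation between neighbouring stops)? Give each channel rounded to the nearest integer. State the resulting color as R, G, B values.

(216, 113, 146)

14% lies between the 0% and 25% stops, so the local fraction is t = (14 − 0)/(25 − 0) = 14/25 ≈ 0.56.
R = 255 + 0.56 × (186 − 255) = 216.36 → 216
G = 111 + 0.56 × (115 − 111) = 113.24 → 113
B = 97 + 0.56 × (185 − 97) = 146.28 → 146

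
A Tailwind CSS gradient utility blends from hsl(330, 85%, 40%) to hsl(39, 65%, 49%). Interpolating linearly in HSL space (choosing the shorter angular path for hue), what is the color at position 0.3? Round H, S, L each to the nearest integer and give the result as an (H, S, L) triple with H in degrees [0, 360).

(351, 79, 43)

Hue: 39 − 330 = -291°, but |-291| > 180 so the shorter arc goes the other way: Δh = -291 + 360 = 69°.
H = 330 + 0.3 × (69) = 350.7 → 351°
S = 85 + 0.3 × (65 − 85) = 79 → 79%
L = 40 + 0.3 × (49 − 40) = 42.7 → 43%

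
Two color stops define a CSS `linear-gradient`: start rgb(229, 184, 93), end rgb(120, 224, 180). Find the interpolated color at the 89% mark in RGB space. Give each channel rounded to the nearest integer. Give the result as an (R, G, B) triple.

(132, 220, 170)

89% corresponds to t = 0.89.
R = 229 + 0.89 × (120 − 229) = 229 + 0.89 × -109 = 131.99 → 132
G = 184 + 0.89 × (224 − 184) = 184 + 0.89 × 40 = 219.6 → 220
B = 93 + 0.89 × (180 − 93) = 93 + 0.89 × 87 = 170.43 → 170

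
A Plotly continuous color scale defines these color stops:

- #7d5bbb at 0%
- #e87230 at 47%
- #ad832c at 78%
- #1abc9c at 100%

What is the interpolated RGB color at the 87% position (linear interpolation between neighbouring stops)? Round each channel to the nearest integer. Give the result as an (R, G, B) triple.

87% lies between the 78% and 100% stops, so the local fraction is t = (87 − 78)/(100 − 78) = 9/22 ≈ 0.4091.
#ad832c → (173, 131, 44); #1abc9c → (26, 188, 156).
R = 173 + 0.4091 × (26 − 173) = 112.862 → 113
G = 131 + 0.4091 × (188 − 131) = 154.319 → 154
B = 44 + 0.4091 × (156 − 44) = 89.819 → 90

(113, 154, 90)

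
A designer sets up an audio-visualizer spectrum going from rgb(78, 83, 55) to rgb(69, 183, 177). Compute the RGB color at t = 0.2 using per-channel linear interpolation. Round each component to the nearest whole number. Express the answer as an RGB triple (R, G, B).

(76, 103, 79)

R = 78 + 0.2 × (69 − 78) = 78 + 0.2 × -9 = 76.2 → 76
G = 83 + 0.2 × (183 − 83) = 83 + 0.2 × 100 = 103 → 103
B = 55 + 0.2 × (177 − 55) = 55 + 0.2 × 122 = 79.4 → 79
So the blended color is (76, 103, 79), about #4c674f.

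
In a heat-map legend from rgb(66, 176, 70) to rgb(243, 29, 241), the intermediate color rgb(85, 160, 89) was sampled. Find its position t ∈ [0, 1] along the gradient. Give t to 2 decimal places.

0.11

Invert the lerp on the R channel (largest span, 177): t = (85 − 66) / (243 − 66) = 19/177 = 0.10734.
Check on G: (160 − 176)/(29 − 176) = 0.1088 ✓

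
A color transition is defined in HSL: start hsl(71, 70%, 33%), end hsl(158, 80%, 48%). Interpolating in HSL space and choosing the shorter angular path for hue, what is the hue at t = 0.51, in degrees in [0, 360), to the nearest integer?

115

Hue arc: Δh = 158 − 71 = 87° (|Δh| ≤ 180, already the shorter path).
H = 71 + 0.51 × (87) = 115.37 → 115°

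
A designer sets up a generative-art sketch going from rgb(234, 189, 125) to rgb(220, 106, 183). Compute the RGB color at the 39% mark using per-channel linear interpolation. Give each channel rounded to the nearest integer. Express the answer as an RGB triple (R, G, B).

39% corresponds to t = 0.39.
R = 234 + 0.39 × (220 − 234) = 234 + 0.39 × -14 = 228.54 → 229
G = 189 + 0.39 × (106 − 189) = 189 + 0.39 × -83 = 156.63 → 157
B = 125 + 0.39 × (183 − 125) = 125 + 0.39 × 58 = 147.62 → 148

(229, 157, 148)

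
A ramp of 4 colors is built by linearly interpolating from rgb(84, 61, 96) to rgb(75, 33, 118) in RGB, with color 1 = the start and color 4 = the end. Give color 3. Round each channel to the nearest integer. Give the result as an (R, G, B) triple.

(78, 42, 111)

With 4 swatches and endpoints inclusive, swatch 3 sits at t = (3 − 1)/(4 − 1) = 2/3 ≈ 0.6667.
R = 84 + 0.6667 × (75 − 84) = 78 → 78
G = 61 + 0.6667 × (33 − 61) = 42.332 → 42
B = 96 + 0.6667 × (118 − 96) = 110.667 → 111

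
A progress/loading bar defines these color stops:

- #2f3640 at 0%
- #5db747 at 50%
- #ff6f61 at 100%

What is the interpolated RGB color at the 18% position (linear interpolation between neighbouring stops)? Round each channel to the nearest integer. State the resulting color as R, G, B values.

(64, 100, 67)

18% lies between the 0% and 50% stops, so the local fraction is t = (18 − 0)/(50 − 0) = 18/50 ≈ 0.36.
#2f3640 → (47, 54, 64); #5db747 → (93, 183, 71).
R = 47 + 0.36 × (93 − 47) = 63.56 → 64
G = 54 + 0.36 × (183 − 54) = 100.44 → 100
B = 64 + 0.36 × (71 − 64) = 66.52 → 67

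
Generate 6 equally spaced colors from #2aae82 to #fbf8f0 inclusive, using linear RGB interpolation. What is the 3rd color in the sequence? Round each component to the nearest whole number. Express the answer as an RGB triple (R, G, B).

With 6 swatches and endpoints inclusive, swatch 3 sits at t = (3 − 1)/(6 − 1) = 2/5 ≈ 0.4.
#2aae82 → (42, 174, 130); #fbf8f0 → (251, 248, 240).
R = 42 + 0.4 × (251 − 42) = 125.6 → 126
G = 174 + 0.4 × (248 − 174) = 203.6 → 204
B = 130 + 0.4 × (240 − 130) = 174 → 174

(126, 204, 174)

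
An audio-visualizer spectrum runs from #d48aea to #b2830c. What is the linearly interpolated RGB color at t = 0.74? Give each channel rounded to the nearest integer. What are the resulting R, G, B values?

(187, 133, 70)

#d48aea → (212, 138, 234); #b2830c → (178, 131, 12).
R = 212 + 0.74 × (178 − 212) = 212 + 0.74 × -34 = 186.84 → 187
G = 138 + 0.74 × (131 − 138) = 138 + 0.74 × -7 = 132.82 → 133
B = 234 + 0.74 × (12 − 234) = 234 + 0.74 × -222 = 69.72 → 70
So the blended color is (187, 133, 70), about #bb8546.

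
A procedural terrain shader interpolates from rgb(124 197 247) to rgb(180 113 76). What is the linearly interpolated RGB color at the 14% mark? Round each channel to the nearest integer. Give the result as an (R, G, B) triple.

(132, 185, 223)

14% corresponds to t = 0.14.
R = 124 + 0.14 × (180 − 124) = 124 + 0.14 × 56 = 131.84 → 132
G = 197 + 0.14 × (113 − 197) = 197 + 0.14 × -84 = 185.24 → 185
B = 247 + 0.14 × (76 − 247) = 247 + 0.14 × -171 = 223.06 → 223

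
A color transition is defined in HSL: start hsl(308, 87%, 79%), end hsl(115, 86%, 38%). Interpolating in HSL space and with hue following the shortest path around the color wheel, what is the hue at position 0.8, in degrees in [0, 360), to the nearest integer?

82

Hue: 115 − 308 = -193°, but |-193| > 180 so the shorter arc goes the other way: Δh = -193 + 360 = 167°.
H = 308 + 0.8 × (167) = 441.6 → 442 → 442 mod 360 = 82°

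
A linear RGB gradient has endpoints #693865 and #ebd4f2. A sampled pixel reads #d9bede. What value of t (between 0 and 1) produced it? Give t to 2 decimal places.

0.86

Invert the lerp on the G channel (largest span, 156): t = (190 − 56) / (212 − 56) = 134/156 = 0.85897.
Check on R: (217 − 105)/(235 − 105) = 0.8615 ✓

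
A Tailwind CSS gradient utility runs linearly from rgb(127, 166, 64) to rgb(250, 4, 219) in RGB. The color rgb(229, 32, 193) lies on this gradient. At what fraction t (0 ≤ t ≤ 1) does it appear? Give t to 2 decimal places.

0.83

Invert the lerp on the G channel (largest span, 162): t = (32 − 166) / (4 − 166) = -134/-162 = 0.82716.
Check on R: (229 − 127)/(250 − 127) = 0.8293 ✓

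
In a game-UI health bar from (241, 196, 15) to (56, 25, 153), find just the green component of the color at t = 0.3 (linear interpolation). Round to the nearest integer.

145

G = 196 + 0.3 × (25 − 196) = 144.7 → 145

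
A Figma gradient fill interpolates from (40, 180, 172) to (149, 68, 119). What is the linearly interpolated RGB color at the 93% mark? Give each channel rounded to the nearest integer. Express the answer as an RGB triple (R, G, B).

93% corresponds to t = 0.93.
R = 40 + 0.93 × (149 − 40) = 40 + 0.93 × 109 = 141.37 → 141
G = 180 + 0.93 × (68 − 180) = 180 + 0.93 × -112 = 75.84 → 76
B = 172 + 0.93 × (119 − 172) = 172 + 0.93 × -53 = 122.71 → 123

(141, 76, 123)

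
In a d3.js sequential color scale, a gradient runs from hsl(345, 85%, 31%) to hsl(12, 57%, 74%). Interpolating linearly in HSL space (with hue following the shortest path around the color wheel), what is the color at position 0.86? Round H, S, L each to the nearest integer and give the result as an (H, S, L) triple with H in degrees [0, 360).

(8, 61, 68)

Hue: 12 − 345 = -333°, but |-333| > 180 so the shorter arc goes the other way: Δh = -333 + 360 = 27°.
H = 345 + 0.86 × (27) = 368.22 → 368 → 368 mod 360 = 8°
S = 85 + 0.86 × (57 − 85) = 60.92 → 61%
L = 31 + 0.86 × (74 − 31) = 67.98 → 68%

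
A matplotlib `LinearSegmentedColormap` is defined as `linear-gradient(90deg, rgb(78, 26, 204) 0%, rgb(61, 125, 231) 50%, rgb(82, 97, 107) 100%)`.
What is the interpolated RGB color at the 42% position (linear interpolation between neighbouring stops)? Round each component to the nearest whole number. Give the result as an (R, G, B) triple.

42% lies between the 0% and 50% stops, so the local fraction is t = (42 − 0)/(50 − 0) = 42/50 ≈ 0.84.
R = 78 + 0.84 × (61 − 78) = 63.72 → 64
G = 26 + 0.84 × (125 − 26) = 109.16 → 109
B = 204 + 0.84 × (231 − 204) = 226.68 → 227

(64, 109, 227)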